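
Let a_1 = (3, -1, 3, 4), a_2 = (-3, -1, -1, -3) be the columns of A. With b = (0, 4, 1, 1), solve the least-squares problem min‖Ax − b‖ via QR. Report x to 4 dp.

x = (-0.7251, -1.2339)

a_1 = (3, -1, 3, 4); ‖a_1‖ = 5.9161, so e_1 = (0.5071, -0.1690, 0.5071, 0.6761).
e_1·a_2 = 0.5071·(-3) + (-0.1690)·(-1) + 0.5071·(-1) + 0.6761·(-3) = -3.8877.
u_2 = a_2 + 3.8877·e_1 = (-1.0286, -1.6571, 0.9714, -0.3714).
‖u_2‖ = 2.2104, so e_2 = (-0.4653, -0.7497, 0.4395, -0.1680).
Qᵀb = (0.5071, -2.7274).
Back-substitute: x_2 = -2.7274/2.2104 = -1.2339.
x_1 = (0.5071 + 3.8877·(-1.2339))/5.9161 = -0.7251.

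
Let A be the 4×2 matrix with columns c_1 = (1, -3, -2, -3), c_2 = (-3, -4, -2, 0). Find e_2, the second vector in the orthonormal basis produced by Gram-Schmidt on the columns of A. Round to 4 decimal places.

c_1 = (1, -3, -2, -3); ‖c_1‖ = 4.7958, so e_1 = (0.2085, -0.6255, -0.4170, -0.6255).
e_1·c_2 = 0.2085·(-3) + (-0.6255)·(-4) + (-0.4170)·(-2) + (-0.6255)·0 = 2.7107.
u_2 = c_2 − 2.7107·e_1 = (-3.5652, -2.3043, -0.8696, 1.6957).
‖u_2‖ = 4.6532, so e_2 = (-0.7662, -0.4952, -0.1869, 0.3644).

e_2 = (-0.7662, -0.4952, -0.1869, 0.3644)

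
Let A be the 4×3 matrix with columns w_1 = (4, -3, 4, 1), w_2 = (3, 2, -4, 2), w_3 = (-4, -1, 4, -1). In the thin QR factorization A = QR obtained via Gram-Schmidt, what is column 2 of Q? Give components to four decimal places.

w_1 = (4, -3, 4, 1); ‖w_1‖ = 6.4807, so q_1 = (0.6172, -0.4629, 0.6172, 0.1543).
q_1·w_2 = 0.6172·3 + (-0.4629)·2 + 0.6172·(-4) + 0.1543·2 = -1.2344.
u_2 = w_2 + 1.2344·q_1 = (3.7619, 1.4286, -3.2381, 2.1905).
‖u_2‖ = 5.6104, so q_2 = (0.6705, 0.2546, -0.5772, 0.3904).

q_2 = (0.6705, 0.2546, -0.5772, 0.3904)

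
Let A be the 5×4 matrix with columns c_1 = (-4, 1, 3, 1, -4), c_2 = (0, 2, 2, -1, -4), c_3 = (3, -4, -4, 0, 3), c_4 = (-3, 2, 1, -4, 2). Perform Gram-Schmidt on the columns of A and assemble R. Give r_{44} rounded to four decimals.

r_{44} = 4.5984

e_1 = c_1/‖c_1‖ = (-4, 1, 3, 1, -4)/6.5574 = (-0.6100, 0.1525, 0.4575, 0.1525, -0.6100).
r_{12} = e_1·c_2 = 3.5075.
u_2 = c_2 − 3.5075·e_1 = (2.1395, 1.4651, 0.3953, -1.5349, -1.8605).
‖u_2‖ = 3.5634, so e_2 = (0.6004, 0.4112, 0.1109, -0.4307, -0.5221).
r_{13} = e_1·c_3 = -6.0999; r_{23} = e_2·c_3 = -1.8535.
u_3 = c_3 + 6.0999·e_1 + 1.8535·e_2 = (0.3919, -2.3077, -1.0037, 0.1319, -1.6886).
‖u_3‖ = 3.0586, so e_3 = (0.1281, -0.7545, -0.3281, 0.0431, -0.5521).
r_{14} = e_1·c_4 = 0.7625; r_{24} = e_2·c_4 = -0.1893; r_{34} = e_3·c_4 = -3.4982.
u_4 = c_4 − 0.7625·e_1 + 0.1893·e_2 + 3.4982·e_3 = (-1.9730, -0.6778, -0.4757, -4.0470, 0.4350).
r_{44} = ‖u_4‖ = 4.5984.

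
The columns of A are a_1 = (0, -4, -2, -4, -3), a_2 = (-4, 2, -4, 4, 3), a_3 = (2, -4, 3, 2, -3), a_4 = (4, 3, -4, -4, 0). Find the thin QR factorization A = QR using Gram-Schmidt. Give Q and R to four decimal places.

Q = [[0.0000, -0.5828, 0.0107, 0.7603], [-0.5963, -0.0324, -0.5895, 0.1774], [-0.2981, -0.7447, 0.1894, -0.5660], [-0.5963, 0.2590, 0.7235, 0.2182], [-0.4472, 0.1943, -0.3049, -0.1501]], R = [[6.7082, -3.7268, 1.6398, 1.7889], [0.0000, 6.8638, -3.3347, -0.4856], [0.0000, 0.0000, 5.3095, -5.3777], [0.0000, 0.0000, 0.0000, 4.9643]]

a_1 = (0, -4, -2, -4, -3); ‖a_1‖ = 6.7082, so e_1 = (0.0000, -0.5963, -0.2981, -0.5963, -0.4472).
e_1·a_2 = 0.0000·(-4) + (-0.5963)·2 + (-0.2981)·(-4) + (-0.5963)·4 + (-0.4472)·3 = -3.7268.
u_2 = a_2 + 3.7268·e_1 = (-4.0000, -0.2222, -5.1111, 1.7778, 1.3333).
‖u_2‖ = 6.8638, so e_2 = (-0.5828, -0.0324, -0.7447, 0.2590, 0.1943).
e_1·a_3 = 0.0000·2 + (-0.5963)·(-4) + (-0.2981)·3 + (-0.5963)·2 + (-0.4472)·(-3) = 1.6398; e_2·a_3 = (-0.5828)·2 + (-0.0324)·(-4) + (-0.7447)·3 + 0.2590·2 + 0.1943·(-3) = -3.3347.
u_3 = a_3 − 1.6398·e_1 + 3.3347·e_2 = (0.0566, -3.1302, 1.0057, 3.8415, -1.6189).
‖u_3‖ = 5.3095, so e_3 = (0.0107, -0.5895, 0.1894, 0.7235, -0.3049).
e_1·a_4 = 0.0000·4 + (-0.5963)·3 + (-0.2981)·(-4) + (-0.5963)·(-4) + (-0.4472)·0 = 1.7889; e_2·a_4 = (-0.5828)·4 + (-0.0324)·3 + (-0.7447)·(-4) + 0.2590·(-4) + 0.1943·0 = -0.4856; e_3·a_4 = 0.0107·4 + (-0.5895)·3 + 0.1894·(-4) + 0.7235·(-4) + (-0.3049)·0 = -5.3777.
u_4 = a_4 − 1.7889·e_1 + 0.4856·e_2 + 5.3777·e_3 = (3.7743, 0.8805, -2.8097, 1.0833, -0.7453).
‖u_4‖ = 4.9643, so e_4 = (0.7603, 0.1774, -0.5660, 0.2182, -0.1501).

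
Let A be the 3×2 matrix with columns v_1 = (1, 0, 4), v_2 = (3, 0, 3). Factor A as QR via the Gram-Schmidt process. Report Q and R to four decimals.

Q = [[0.2425, 0.9701], [0.0000, 0.0000], [0.9701, -0.2425]], R = [[4.1231, 3.6380], [0.0000, 2.1828]]

q_1 = v_1/‖v_1‖ = (1, 0, 4)/4.1231 = (0.2425, 0.0000, 0.9701).
r_{12} = q_1·v_2 = 3.6380.
u_2 = v_2 − 3.6380·q_1 = (2.1176, 0.0000, -0.5294).
‖u_2‖ = 2.1828, so q_2 = (0.9701, 0.0000, -0.2425).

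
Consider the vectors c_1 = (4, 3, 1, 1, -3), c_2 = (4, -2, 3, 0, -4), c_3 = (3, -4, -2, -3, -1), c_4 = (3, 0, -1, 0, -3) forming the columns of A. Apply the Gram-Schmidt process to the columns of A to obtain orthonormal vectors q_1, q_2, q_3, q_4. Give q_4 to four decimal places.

q_4 = (-0.3412, -0.1611, -0.5103, 0.4283, -0.6433)

q_1 = c_1/‖c_1‖ = (4, 3, 1, 1, -3)/6.0000 = (0.6667, 0.5000, 0.1667, 0.1667, -0.5000).
r_{12} = q_1·c_2 = 4.1667.
u_2 = c_2 − 4.1667·q_1 = (1.2222, -4.0833, 2.3056, -0.6944, -1.9167).
‖u_2‖ = 5.2573, so q_2 = (0.2325, -0.7767, 0.4385, -0.1321, -0.3646).
r_{13} = q_1·c_3 = -0.3333; r_{23} = q_2·c_3 = 3.6880.
u_3 = c_3 + 0.3333·q_1 − 3.6880·q_2 = (2.3648, -0.9688, -3.5618, -2.4573, 0.1779).
‖u_3‖ = 5.0287, so q_3 = (0.4703, -0.1927, -0.7083, -0.4887, 0.0354).
r_{14} = q_1·c_4 = 3.3333; r_{24} = q_2·c_4 = 1.3526; r_{34} = q_3·c_4 = 2.0130.
u_4 = c_4 − 3.3333·q_1 − 1.3526·q_2 − 2.0130·q_3 = (-0.4833, -0.2283, -0.7229, 0.6068, -0.9114).
‖u_4‖ = 1.4168, so q_4 = (-0.3412, -0.1611, -0.5103, 0.4283, -0.6433).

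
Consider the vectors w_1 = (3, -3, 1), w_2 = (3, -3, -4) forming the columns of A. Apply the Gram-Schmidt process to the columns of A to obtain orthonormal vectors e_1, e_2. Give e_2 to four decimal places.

e_2 = (0.1622, -0.1622, -0.9733)

w_1 = (3, -3, 1); ‖w_1‖ = 4.3589, so e_1 = (0.6882, -0.6882, 0.2294).
e_1·w_2 = 0.6882·3 + (-0.6882)·(-3) + 0.2294·(-4) = 3.2118.
u_2 = w_2 − 3.2118·e_1 = (0.7895, -0.7895, -4.7368).
‖u_2‖ = 4.8666, so e_2 = (0.1622, -0.1622, -0.9733).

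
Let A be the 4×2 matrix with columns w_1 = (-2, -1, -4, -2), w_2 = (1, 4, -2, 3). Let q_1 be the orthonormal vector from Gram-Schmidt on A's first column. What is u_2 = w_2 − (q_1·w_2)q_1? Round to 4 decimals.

u_2 = (0.6800, 3.8400, -2.6400, 2.6800)

w_1 = (-2, -1, -4, -2); ‖w_1‖ = 5.0000, so q_1 = (-0.4000, -0.2000, -0.8000, -0.4000).
q_1·w_2 = (-0.4000)·1 + (-0.2000)·4 + (-0.8000)·(-2) + (-0.4000)·3 = -0.8000.
u_2 = w_2 + 0.8000·q_1 = (0.6800, 3.8400, -2.6400, 2.6800).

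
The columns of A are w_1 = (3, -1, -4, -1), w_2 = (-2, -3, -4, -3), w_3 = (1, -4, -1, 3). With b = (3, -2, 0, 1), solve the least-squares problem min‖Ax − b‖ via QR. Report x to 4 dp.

x = (0.4245, -0.3171, 0.4515)

w_1 = (3, -1, -4, -1); ‖w_1‖ = 5.1962, so e_1 = (0.5774, -0.1925, -0.7698, -0.1925).
e_1·w_2 = 0.5774·(-2) + (-0.1925)·(-3) + (-0.7698)·(-4) + (-0.1925)·(-3) = 3.0792.
u_2 = w_2 − 3.0792·e_1 = (-3.7778, -2.4074, -1.6296, -2.4074).
‖u_2‖ = 5.3403, so e_2 = (-0.7074, -0.4508, -0.3052, -0.4508).
e_1·w_3 = 0.5774·1 + (-0.1925)·(-4) + (-0.7698)·(-1) + (-0.1925)·3 = 1.5396; e_2·w_3 = (-0.7074)·1 + (-0.4508)·(-4) + (-0.3052)·(-1) + (-0.4508)·3 = 0.0485.
u_3 = w_3 − 1.5396·e_1 − 0.0485·e_2 = (0.1455, -3.6818, 0.2000, 3.3182).
‖u_3‖ = 4.9626, so e_3 = (0.0293, -0.7419, 0.0403, 0.6686).
Qᵀb = (1.9245, -1.6714, 2.2404).
Back-substitute: x_3 = 2.2404/4.9626 = 0.4515.
x_2 = (-1.6714 − 0.0485·0.4515)/5.3403 = -0.3171.
x_1 = (1.9245 − 3.0792·(-0.3171) − 1.5396·0.4515)/5.1962 = 0.4245.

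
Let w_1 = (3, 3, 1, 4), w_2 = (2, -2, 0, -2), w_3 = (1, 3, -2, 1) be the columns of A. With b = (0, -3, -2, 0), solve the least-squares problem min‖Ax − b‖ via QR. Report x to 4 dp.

w_1 = (3, 3, 1, 4); ‖w_1‖ = 5.9161, so e_1 = (0.5071, 0.5071, 0.1690, 0.6761).
e_1·w_2 = 0.5071·2 + 0.5071·(-2) + 0.1690·0 + 0.6761·(-2) = -1.3522.
u_2 = w_2 + 1.3522·e_1 = (2.6857, -1.3143, 0.2286, -1.0857).
‖u_2‖ = 3.1893, so e_2 = (0.8421, -0.4121, 0.0717, -0.3404).
e_1·w_3 = 0.5071·1 + 0.5071·3 + 0.1690·(-2) + 0.6761·1 = 2.3664; e_2·w_3 = 0.8421·1 + (-0.4121)·3 + 0.0717·(-2) + (-0.3404)·1 = -0.8779.
u_3 = w_3 − 2.3664·e_1 + 0.8779·e_2 = (0.5393, 1.4382, -2.3371, -0.8989).
‖u_3‖ = 2.9376, so e_3 = (0.1836, 0.4896, -0.7956, -0.3060).
Qᵀb = (-1.8593, 1.0930, 0.1224).
Back-substitute: x_3 = 0.1224/2.9376 = 0.0417.
x_2 = (1.0930 + 0.8779·0.0417)/3.1893 = 0.3542.
x_1 = (-1.8593 + 1.3522·0.3542 − 2.3664·0.0417)/5.9161 = -0.2500.

x = (-0.2500, 0.3542, 0.0417)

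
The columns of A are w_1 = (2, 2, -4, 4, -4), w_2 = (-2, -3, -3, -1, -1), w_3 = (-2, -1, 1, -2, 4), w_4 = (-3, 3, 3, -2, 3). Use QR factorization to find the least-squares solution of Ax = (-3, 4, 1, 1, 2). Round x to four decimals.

x = (0.8107, -0.0458, 0.5262, 1.0443)

e_1 = w_1/‖w_1‖ = (2, 2, -4, 4, -4)/7.4833 = (0.2673, 0.2673, -0.5345, 0.5345, -0.5345).
r_{12} = e_1·w_2 = 0.2673.
u_2 = w_2 − 0.2673·e_1 = (-2.0714, -3.0714, -2.8571, -1.1429, -0.8571).
‖u_2‖ = 4.8917, so e_2 = (-0.4235, -0.6279, -0.5841, -0.2336, -0.1752).
r_{13} = e_1·w_3 = -4.5434; r_{23} = e_2·w_3 = 0.6571.
u_3 = w_3 + 4.5434·e_1 − 0.6571·e_2 = (-0.5075, 0.6269, -1.0448, 0.5821, 1.6866).
‖u_3‖ = 2.2193, so e_3 = (-0.2287, 0.2825, -0.4708, 0.2623, 0.7599).
r_{14} = e_1·w_4 = -4.2762; r_{24} = e_2·w_4 = -2.4239; r_{34} = e_3·w_4 = 1.8763.
u_4 = w_4 + 4.2762·e_1 + 2.4239·e_2 − 1.8763·e_3 = (-2.4545, 2.0909, 0.1818, -0.7727, -1.1364).
‖u_4‖ = 3.5097, so e_4 = (-0.6994, 0.5957, 0.0518, -0.2202, -0.3238).
Qᵀb = (-0.8018, -2.4093, 3.1272, 3.6651).
Back-substitute: x_4 = 3.6651/3.5097 = 1.0443.
x_3 = (3.1272 − 1.8763·1.0443)/2.2193 = 0.5262.
x_2 = (-2.4093 − 0.6571·0.5262 + 2.4239·1.0443)/4.8917 = -0.0458.
x_1 = (-0.8018 − 0.2673·(-0.0458) + 4.5434·0.5262 + 4.2762·1.0443)/7.4833 = 0.8107.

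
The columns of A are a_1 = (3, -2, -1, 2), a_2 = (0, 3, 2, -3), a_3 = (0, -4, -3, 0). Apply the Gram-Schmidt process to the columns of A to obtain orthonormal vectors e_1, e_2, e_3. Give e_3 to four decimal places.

e_1 = a_1/‖a_1‖ = (3, -2, -1, 2)/4.2426 = (0.7071, -0.4714, -0.2357, 0.4714).
r_{12} = e_1·a_2 = -3.2998.
u_2 = a_2 + 3.2998·e_1 = (2.3333, 1.4444, 1.2222, -1.4444).
‖u_2‖ = 3.3333, so e_2 = (0.7000, 0.4333, 0.3667, -0.4333).
r_{13} = e_1·a_3 = 2.5927; r_{23} = e_2·a_3 = -2.8333.
u_3 = a_3 − 2.5927·e_1 + 2.8333·e_2 = (0.1500, -1.5500, -1.3500, -2.4500).
‖u_3‖ = 3.2016, so e_3 = (0.0469, -0.4841, -0.4217, -0.7653).

e_3 = (0.0469, -0.4841, -0.4217, -0.7653)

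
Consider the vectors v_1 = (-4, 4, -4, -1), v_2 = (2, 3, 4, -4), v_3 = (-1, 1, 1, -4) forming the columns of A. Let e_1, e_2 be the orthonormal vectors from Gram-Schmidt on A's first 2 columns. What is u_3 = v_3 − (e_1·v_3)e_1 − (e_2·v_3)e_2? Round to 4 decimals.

u_3 = (-1.0346, -1.5180, -0.0556, -1.7113)

v_1 = (-4, 4, -4, -1); ‖v_1‖ = 7.0000, so e_1 = (-0.5714, 0.5714, -0.5714, -0.1429).
e_1·v_2 = (-0.5714)·2 + 0.5714·3 + (-0.5714)·4 + (-0.1429)·(-4) = -1.1429.
u_2 = v_2 + 1.1429·e_1 = (1.3469, 3.6531, 3.3469, -4.1633).
‖u_2‖ = 6.6101, so e_2 = (0.2038, 0.5526, 0.5063, -0.6298).
e_1·v_3 = (-0.5714)·(-1) + 0.5714·1 + (-0.5714)·1 + (-0.1429)·(-4) = 1.1429; e_2·v_3 = 0.2038·(-1) + 0.5526·1 + 0.5063·1 + (-0.6298)·(-4) = 3.3745.
u_3 = v_3 − 1.1429·e_1 − 3.3745·e_2 = (-1.0346, -1.5180, -0.0556, -1.7113).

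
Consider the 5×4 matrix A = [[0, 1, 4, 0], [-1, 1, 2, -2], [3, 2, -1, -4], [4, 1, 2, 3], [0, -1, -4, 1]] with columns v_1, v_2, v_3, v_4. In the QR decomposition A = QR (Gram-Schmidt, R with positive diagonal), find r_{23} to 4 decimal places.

v_1 = (0, -1, 3, 4, 0); ‖v_1‖ = 5.0990, so q_1 = (0.0000, -0.1961, 0.5883, 0.7845, 0.0000).
q_1·v_2 = 0.0000·1 + (-0.1961)·1 + 0.5883·2 + 0.7845·1 + 0.0000·(-1) = 1.7650.
u_2 = v_2 − 1.7650·q_1 = (1.0000, 1.3462, 0.9615, -0.3846, -1.0000).
‖u_2‖ = 2.2101, so q_2 = (0.4525, 0.6091, 0.4351, -0.1740, -0.4525).
r_{23} = q_2·v_3 = 4.0548.

r_{23} = 4.0548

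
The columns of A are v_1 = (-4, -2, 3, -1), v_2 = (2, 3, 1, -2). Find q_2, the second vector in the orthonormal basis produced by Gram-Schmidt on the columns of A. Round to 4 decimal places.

q_2 = (0.2045, 0.6136, 0.4857, -0.5880)

v_1 = (-4, -2, 3, -1); ‖v_1‖ = 5.4772, so q_1 = (-0.7303, -0.3651, 0.5477, -0.1826).
q_1·v_2 = (-0.7303)·2 + (-0.3651)·3 + 0.5477·1 + (-0.1826)·(-2) = -1.6432.
u_2 = v_2 + 1.6432·q_1 = (0.8000, 2.4000, 1.9000, -2.3000).
‖u_2‖ = 3.9115, so q_2 = (0.2045, 0.6136, 0.4857, -0.5880).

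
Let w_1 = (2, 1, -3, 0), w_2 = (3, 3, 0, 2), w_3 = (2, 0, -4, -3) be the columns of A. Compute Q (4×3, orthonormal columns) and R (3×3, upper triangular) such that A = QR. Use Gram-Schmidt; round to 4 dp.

w_1 = (2, 1, -3, 0); ‖w_1‖ = 3.7417, so q_1 = (0.5345, 0.2673, -0.8018, 0.0000).
q_1·w_2 = 0.5345·3 + 0.2673·3 + (-0.8018)·0 + 0.0000·2 = 2.4054.
u_2 = w_2 − 2.4054·q_1 = (1.7143, 2.3571, 1.9286, 2.0000).
‖u_2‖ = 4.0267, so q_2 = (0.4257, 0.5854, 0.4789, 0.4967).
q_1·w_3 = 0.5345·2 + 0.2673·0 + (-0.8018)·(-4) + 0.0000·(-3) = 4.2762; q_2·w_3 = 0.4257·2 + 0.5854·0 + 0.4789·(-4) + 0.4967·(-3) = -2.5544.
u_3 = w_3 − 4.2762·q_1 + 2.5544·q_2 = (0.8018, 0.3524, 0.6520, -1.7313).
‖u_3‖ = 2.0468, so q_3 = (0.3917, 0.1722, 0.3185, -0.8458).

Q = [[0.5345, 0.4257, 0.3917], [0.2673, 0.5854, 0.1722], [-0.8018, 0.4789, 0.3185], [0.0000, 0.4967, -0.8458]], R = [[3.7417, 2.4054, 4.2762], [0.0000, 4.0267, -2.5544], [0.0000, 0.0000, 2.0468]]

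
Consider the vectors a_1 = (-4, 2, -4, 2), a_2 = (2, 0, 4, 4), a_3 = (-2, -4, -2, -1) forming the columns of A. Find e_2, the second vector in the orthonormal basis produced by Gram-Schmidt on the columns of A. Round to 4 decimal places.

e_2 = (0.0735, 0.1470, 0.4411, 0.8823)

a_1 = (-4, 2, -4, 2); ‖a_1‖ = 6.3246, so e_1 = (-0.6325, 0.3162, -0.6325, 0.3162).
e_1·a_2 = (-0.6325)·2 + 0.3162·0 + (-0.6325)·4 + 0.3162·4 = -2.5298.
u_2 = a_2 + 2.5298·e_1 = (0.4000, 0.8000, 2.4000, 4.8000).
‖u_2‖ = 5.4406, so e_2 = (0.0735, 0.1470, 0.4411, 0.8823).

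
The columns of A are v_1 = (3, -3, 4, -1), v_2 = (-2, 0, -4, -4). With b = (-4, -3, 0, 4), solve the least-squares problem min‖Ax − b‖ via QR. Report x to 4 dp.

q_1 = v_1/‖v_1‖ = (3, -3, 4, -1)/5.9161 = (0.5071, -0.5071, 0.6761, -0.1690).
r_{12} = q_1·v_2 = -3.0426.
u_2 = v_2 + 3.0426·q_1 = (-0.4571, -1.5429, -1.9429, -4.5143).
‖u_2‖ = 5.1713, so q_2 = (-0.0884, -0.2983, -0.3757, -0.8729).
Qᵀb = (-1.1832, -2.2431).
Back-substitute: x_2 = -2.2431/5.1713 = -0.4338.
x_1 = (-1.1832 + 3.0426·(-0.4338))/5.9161 = -0.4231.

x = (-0.4231, -0.4338)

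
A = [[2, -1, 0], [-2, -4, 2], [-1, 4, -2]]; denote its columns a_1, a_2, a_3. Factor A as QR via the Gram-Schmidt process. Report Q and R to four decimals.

Q = [[0.6667, -0.2532, -0.7010], [-0.6667, -0.6232, -0.4089], [-0.3333, 0.7400, -0.5842]], R = [[3.0000, 0.6667, -0.6667], [0.0000, 5.7057, -2.7263], [0.0000, 0.0000, 0.3505]]

a_1 = (2, -2, -1); ‖a_1‖ = 3.0000, so q_1 = (0.6667, -0.6667, -0.3333).
q_1·a_2 = 0.6667·(-1) + (-0.6667)·(-4) + (-0.3333)·4 = 0.6667.
u_2 = a_2 − 0.6667·q_1 = (-1.4444, -3.5556, 4.2222).
‖u_2‖ = 5.7057, so q_2 = (-0.2532, -0.6232, 0.7400).
q_1·a_3 = 0.6667·0 + (-0.6667)·2 + (-0.3333)·(-2) = -0.6667; q_2·a_3 = (-0.2532)·0 + (-0.6232)·2 + 0.7400·(-2) = -2.7263.
u_3 = a_3 + 0.6667·q_1 + 2.7263·q_2 = (-0.2457, -0.1433, -0.2048).
‖u_3‖ = 0.3505, so q_3 = (-0.7010, -0.4089, -0.5842).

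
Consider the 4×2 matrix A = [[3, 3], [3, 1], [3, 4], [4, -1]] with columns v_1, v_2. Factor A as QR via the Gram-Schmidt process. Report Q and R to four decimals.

v_1 = (3, 3, 3, 4); ‖v_1‖ = 6.5574, so e_1 = (0.4575, 0.4575, 0.4575, 0.6100).
e_1·v_2 = 0.4575·3 + 0.4575·1 + 0.4575·4 + 0.6100·(-1) = 3.0500.
u_2 = v_2 − 3.0500·e_1 = (1.6047, -0.3953, 2.6047, -2.8605).
‖u_2‖ = 4.2069, so e_2 = (0.3814, -0.0940, 0.6191, -0.6800).

Q = [[0.4575, 0.3814], [0.4575, -0.0940], [0.4575, 0.6191], [0.6100, -0.6800]], R = [[6.5574, 3.0500], [0.0000, 4.2069]]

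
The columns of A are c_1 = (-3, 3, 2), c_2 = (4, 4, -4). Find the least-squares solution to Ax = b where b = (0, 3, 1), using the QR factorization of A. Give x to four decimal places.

x = (0.5968, 0.2661)

c_1 = (-3, 3, 2); ‖c_1‖ = 4.6904, so e_1 = (-0.6396, 0.6396, 0.4264).
e_1·c_2 = (-0.6396)·4 + 0.6396·4 + 0.4264·(-4) = -1.7056.
u_2 = c_2 + 1.7056·e_1 = (2.9091, 5.0909, -3.2727).
‖u_2‖ = 6.7150, so e_2 = (0.4332, 0.7581, -0.4874).
Qᵀb = (2.3452, 1.7871).
Back-substitute: x_2 = 1.7871/6.7150 = 0.2661.
x_1 = (2.3452 + 1.7056·0.2661)/4.6904 = 0.5968.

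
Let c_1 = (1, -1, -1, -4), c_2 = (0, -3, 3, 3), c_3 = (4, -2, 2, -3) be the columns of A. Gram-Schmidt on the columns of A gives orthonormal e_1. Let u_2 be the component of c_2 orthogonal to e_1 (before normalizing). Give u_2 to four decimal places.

c_1 = (1, -1, -1, -4); ‖c_1‖ = 4.3589, so e_1 = (0.2294, -0.2294, -0.2294, -0.9177).
e_1·c_2 = 0.2294·0 + (-0.2294)·(-3) + (-0.2294)·3 + (-0.9177)·3 = -2.7530.
u_2 = c_2 + 2.7530·e_1 = (0.6316, -3.6316, 2.3684, 0.4737).

u_2 = (0.6316, -3.6316, 2.3684, 0.4737)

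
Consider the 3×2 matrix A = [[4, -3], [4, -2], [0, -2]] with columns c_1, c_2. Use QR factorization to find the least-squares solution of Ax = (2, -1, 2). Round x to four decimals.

c_1 = (4, 4, 0); ‖c_1‖ = 5.6569, so e_1 = (0.7071, 0.7071, 0.0000).
e_1·c_2 = 0.7071·(-3) + 0.7071·(-2) + 0.0000·(-2) = -3.5355.
u_2 = c_2 + 3.5355·e_1 = (-0.5000, 0.5000, -2.0000).
‖u_2‖ = 2.1213, so e_2 = (-0.2357, 0.2357, -0.9428).
Qᵀb = (0.7071, -2.5927).
Back-substitute: x_2 = -2.5927/2.1213 = -1.2222.
x_1 = (0.7071 + 3.5355·(-1.2222))/5.6569 = -0.6389.

x = (-0.6389, -1.2222)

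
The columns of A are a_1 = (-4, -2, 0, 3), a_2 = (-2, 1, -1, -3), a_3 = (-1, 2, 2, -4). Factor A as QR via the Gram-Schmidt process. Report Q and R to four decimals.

q_1 = a_1/‖a_1‖ = (-4, -2, 0, 3)/5.3852 = (-0.7428, -0.3714, 0.0000, 0.5571).
r_{12} = q_1·a_2 = -0.5571.
u_2 = a_2 + 0.5571·q_1 = (-2.4138, 0.7931, -1.0000, -2.6897).
‖u_2‖ = 3.8327, so q_2 = (-0.6298, 0.2069, -0.2609, -0.7018).
r_{13} = q_1·a_3 = -2.2283; r_{23} = q_2·a_3 = 3.3289.
u_3 = a_3 + 2.2283·q_1 − 3.3289·q_2 = (-0.5587, 0.4836, 2.8685, -0.4225).
‖u_3‖ = 2.9922, so q_3 = (-0.1867, 0.1616, 0.9587, -0.1412).

Q = [[-0.7428, -0.6298, -0.1867], [-0.3714, 0.2069, 0.1616], [0.0000, -0.2609, 0.9587], [0.5571, -0.7018, -0.1412]], R = [[5.3852, -0.5571, -2.2283], [0.0000, 3.8327, 3.3289], [0.0000, 0.0000, 2.9922]]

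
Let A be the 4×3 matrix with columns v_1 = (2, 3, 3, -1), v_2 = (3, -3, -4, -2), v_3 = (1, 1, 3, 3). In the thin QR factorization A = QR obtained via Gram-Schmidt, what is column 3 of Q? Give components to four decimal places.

q_3 = (0.5105, -0.2930, 0.2126, 0.7800)

v_1 = (2, 3, 3, -1); ‖v_1‖ = 4.7958, so q_1 = (0.4170, 0.6255, 0.6255, -0.2085).
q_1·v_2 = 0.4170·3 + 0.6255·(-3) + 0.6255·(-4) + (-0.2085)·(-2) = -2.7107.
u_2 = v_2 + 2.7107·q_1 = (4.1304, -1.3043, -2.3043, -2.5652).
‖u_2‖ = 5.5364, so q_2 = (0.7460, -0.2356, -0.4162, -0.4633).
q_1·v_3 = 0.4170·1 + 0.6255·1 + 0.6255·3 + (-0.2085)·3 = 2.2937; q_2·v_3 = 0.7460·1 + (-0.2356)·1 + (-0.4162)·3 + (-0.4633)·3 = -2.1282.
u_3 = v_3 − 2.2937·q_1 + 2.1282·q_2 = (1.6312, -0.9362, 0.6794, 2.4922).
‖u_3‖ = 3.1953, so q_3 = (0.5105, -0.2930, 0.2126, 0.7800).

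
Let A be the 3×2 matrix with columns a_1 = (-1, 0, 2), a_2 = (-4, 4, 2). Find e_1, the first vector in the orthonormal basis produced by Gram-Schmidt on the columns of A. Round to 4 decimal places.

e_1 = (-0.4472, 0.0000, 0.8944)

e_1 = a_1/‖a_1‖ = (-1, 0, 2)/2.2361 = (-0.4472, 0.0000, 0.8944).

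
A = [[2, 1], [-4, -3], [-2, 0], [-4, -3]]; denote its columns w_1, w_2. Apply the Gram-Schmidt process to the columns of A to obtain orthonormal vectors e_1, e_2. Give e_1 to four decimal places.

e_1 = w_1/‖w_1‖ = (2, -4, -2, -4)/6.3246 = (0.3162, -0.6325, -0.3162, -0.6325).

e_1 = (0.3162, -0.6325, -0.3162, -0.6325)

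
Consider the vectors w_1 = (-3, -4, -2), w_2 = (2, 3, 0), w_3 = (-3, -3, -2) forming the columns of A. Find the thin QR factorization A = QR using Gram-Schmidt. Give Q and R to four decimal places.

e_1 = w_1/‖w_1‖ = (-3, -4, -2)/5.3852 = (-0.5571, -0.7428, -0.3714).
r_{12} = e_1·w_2 = -3.3425.
u_2 = w_2 + 3.3425·e_1 = (0.1379, 0.5172, -1.2414).
‖u_2‖ = 1.3519, so e_2 = (0.1020, 0.3826, -0.9183).
r_{13} = e_1·w_3 = 4.6424; r_{23} = e_2·w_3 = 0.3826.
u_3 = w_3 − 4.6424·e_1 − 0.3826·e_2 = (-0.4528, 0.3019, 0.0755).
‖u_3‖ = 0.5494, so e_3 = (-0.8242, 0.5494, 0.1374).

Q = [[-0.5571, 0.1020, -0.8242], [-0.7428, 0.3826, 0.5494], [-0.3714, -0.9183, 0.1374]], R = [[5.3852, -3.3425, 4.6424], [0.0000, 1.3519, 0.3826], [0.0000, 0.0000, 0.5494]]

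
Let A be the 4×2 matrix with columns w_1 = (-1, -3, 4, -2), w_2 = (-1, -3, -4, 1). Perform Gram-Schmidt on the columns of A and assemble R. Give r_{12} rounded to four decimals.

q_1 = w_1/‖w_1‖ = (-1, -3, 4, -2)/5.4772 = (-0.1826, -0.5477, 0.7303, -0.3651).
r_{12} = q_1·w_2 = -1.4606.

r_{12} = -1.4606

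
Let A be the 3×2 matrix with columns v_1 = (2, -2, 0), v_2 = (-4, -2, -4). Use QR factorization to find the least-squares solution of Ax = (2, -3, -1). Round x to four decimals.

e_1 = v_1/‖v_1‖ = (2, -2, 0)/2.8284 = (0.7071, -0.7071, 0.0000).
r_{12} = e_1·v_2 = -1.4142.
u_2 = v_2 + 1.4142·e_1 = (-3.0000, -3.0000, -4.0000).
‖u_2‖ = 5.8310, so e_2 = (-0.5145, -0.5145, -0.6860).
Qᵀb = (3.5355, 1.2005).
Back-substitute: x_2 = 1.2005/5.8310 = 0.2059.
x_1 = (3.5355 + 1.4142·0.2059)/2.8284 = 1.3529.

x = (1.3529, 0.2059)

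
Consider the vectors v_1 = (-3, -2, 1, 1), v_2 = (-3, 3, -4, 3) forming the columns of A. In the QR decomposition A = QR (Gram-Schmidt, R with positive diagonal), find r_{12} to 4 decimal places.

e_1 = v_1/‖v_1‖ = (-3, -2, 1, 1)/3.8730 = (-0.7746, -0.5164, 0.2582, 0.2582).
r_{12} = e_1·v_2 = 0.5164.

r_{12} = 0.5164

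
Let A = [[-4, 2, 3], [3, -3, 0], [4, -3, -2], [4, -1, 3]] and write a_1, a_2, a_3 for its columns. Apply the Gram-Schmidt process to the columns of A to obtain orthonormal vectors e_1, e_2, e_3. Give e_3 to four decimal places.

e_3 = (0.6987, 0.4598, -0.1679, 0.5218)

a_1 = (-4, 3, 4, 4); ‖a_1‖ = 7.5498, so e_1 = (-0.5298, 0.3974, 0.5298, 0.5298).
e_1·a_2 = (-0.5298)·2 + 0.3974·(-3) + 0.5298·(-3) + 0.5298·(-1) = -4.3710.
u_2 = a_2 + 4.3710·e_1 = (-0.3158, -1.2632, -0.6842, 1.3158).
‖u_2‖ = 1.9735, so e_2 = (-0.1600, -0.6401, -0.3467, 0.6667).
e_1·a_3 = (-0.5298)·3 + 0.3974·0 + 0.5298·(-2) + 0.5298·3 = -1.0596; e_2·a_3 = (-0.1600)·3 + (-0.6401)·0 + (-0.3467)·(-2) + 0.6667·3 = 2.2135.
u_3 = a_3 + 1.0596·e_1 − 2.2135·e_2 = (2.7928, 1.8378, -0.6712, 2.0856).
‖u_3‖ = 3.9972, so e_3 = (0.6987, 0.4598, -0.1679, 0.5218).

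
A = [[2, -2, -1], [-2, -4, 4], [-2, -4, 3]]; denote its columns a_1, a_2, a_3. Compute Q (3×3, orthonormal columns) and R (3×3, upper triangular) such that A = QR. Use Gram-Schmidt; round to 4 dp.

Q = [[0.5774, -0.8165, 0.0000], [-0.5774, -0.4082, 0.7071], [-0.5774, -0.4082, -0.7071]], R = [[3.4641, 3.4641, -4.6188], [0.0000, 4.8990, -2.0412], [0.0000, 0.0000, 0.7071]]

a_1 = (2, -2, -2); ‖a_1‖ = 3.4641, so e_1 = (0.5774, -0.5774, -0.5774).
e_1·a_2 = 0.5774·(-2) + (-0.5774)·(-4) + (-0.5774)·(-4) = 3.4641.
u_2 = a_2 − 3.4641·e_1 = (-4.0000, -2.0000, -2.0000).
‖u_2‖ = 4.8990, so e_2 = (-0.8165, -0.4082, -0.4082).
e_1·a_3 = 0.5774·(-1) + (-0.5774)·4 + (-0.5774)·3 = -4.6188; e_2·a_3 = (-0.8165)·(-1) + (-0.4082)·4 + (-0.4082)·3 = -2.0412.
u_3 = a_3 + 4.6188·e_1 + 2.0412·e_2 = (0.0000, 0.5000, -0.5000).
‖u_3‖ = 0.7071, so e_3 = (0.0000, 0.7071, -0.7071).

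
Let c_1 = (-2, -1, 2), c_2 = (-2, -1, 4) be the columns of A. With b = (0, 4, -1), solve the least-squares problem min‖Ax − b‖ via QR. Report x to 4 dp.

x = (-1.1000, 0.3000)

c_1 = (-2, -1, 2); ‖c_1‖ = 3.0000, so e_1 = (-0.6667, -0.3333, 0.6667).
e_1·c_2 = (-0.6667)·(-2) + (-0.3333)·(-1) + 0.6667·4 = 4.3333.
u_2 = c_2 − 4.3333·e_1 = (0.8889, 0.4444, 1.1111).
‖u_2‖ = 1.4907, so e_2 = (0.5963, 0.2981, 0.7454).
Qᵀb = (-2.0000, 0.4472).
Back-substitute: x_2 = 0.4472/1.4907 = 0.3000.
x_1 = (-2.0000 − 4.3333·0.3000)/3.0000 = -1.1000.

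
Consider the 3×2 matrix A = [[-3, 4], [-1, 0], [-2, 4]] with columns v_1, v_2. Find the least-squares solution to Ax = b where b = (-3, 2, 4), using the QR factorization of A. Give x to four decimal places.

v_1 = (-3, -1, -2); ‖v_1‖ = 3.7417, so e_1 = (-0.8018, -0.2673, -0.5345).
e_1·v_2 = (-0.8018)·4 + (-0.2673)·0 + (-0.5345)·4 = -5.3452.
u_2 = v_2 + 5.3452·e_1 = (-0.2857, -1.4286, 1.1429).
‖u_2‖ = 1.8516, so e_2 = (-0.1543, -0.7715, 0.6172).
Qᵀb = (-0.2673, 1.3887).
Back-substitute: x_2 = 1.3887/1.8516 = 0.7500.
x_1 = (-0.2673 + 5.3452·0.7500)/3.7417 = 1.0000.

x = (1.0000, 0.7500)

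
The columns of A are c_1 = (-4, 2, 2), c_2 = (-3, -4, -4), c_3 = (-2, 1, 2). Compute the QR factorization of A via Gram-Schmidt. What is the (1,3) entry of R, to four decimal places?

q_1 = c_1/‖c_1‖ = (-4, 2, 2)/4.8990 = (-0.8165, 0.4082, 0.4082).
r_{13} = q_1·c_3 = 2.8577.

r_{13} = 2.8577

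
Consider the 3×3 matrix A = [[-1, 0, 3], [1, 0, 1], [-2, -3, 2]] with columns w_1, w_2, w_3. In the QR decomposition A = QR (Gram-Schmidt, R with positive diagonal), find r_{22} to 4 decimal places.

q_1 = w_1/‖w_1‖ = (-1, 1, -2)/2.4495 = (-0.4082, 0.4082, -0.8165).
r_{12} = q_1·w_2 = 2.4495.
u_2 = w_2 − 2.4495·q_1 = (1.0000, -1.0000, -1.0000).
r_{22} = ‖u_2‖ = 1.7321.

r_{22} = 1.7321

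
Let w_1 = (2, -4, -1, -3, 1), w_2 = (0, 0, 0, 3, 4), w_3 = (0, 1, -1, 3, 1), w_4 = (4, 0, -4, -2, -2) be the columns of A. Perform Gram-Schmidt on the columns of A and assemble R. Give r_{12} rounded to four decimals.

w_1 = (2, -4, -1, -3, 1); ‖w_1‖ = 5.5678, so q_1 = (0.3592, -0.7184, -0.1796, -0.5388, 0.1796).
r_{12} = q_1·w_2 = -0.8980.

r_{12} = -0.8980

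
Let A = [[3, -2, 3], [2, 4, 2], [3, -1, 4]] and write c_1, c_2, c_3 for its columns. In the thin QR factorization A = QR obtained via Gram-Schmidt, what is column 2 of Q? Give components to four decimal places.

e_2 = (-0.4071, 0.8937, -0.1887)

c_1 = (3, 2, 3); ‖c_1‖ = 4.6904, so e_1 = (0.6396, 0.4264, 0.6396).
e_1·c_2 = 0.6396·(-2) + 0.4264·4 + 0.6396·(-1) = -0.2132.
u_2 = c_2 + 0.2132·e_1 = (-1.8636, 4.0909, -0.8636).
‖u_2‖ = 4.5776, so e_2 = (-0.4071, 0.8937, -0.1887).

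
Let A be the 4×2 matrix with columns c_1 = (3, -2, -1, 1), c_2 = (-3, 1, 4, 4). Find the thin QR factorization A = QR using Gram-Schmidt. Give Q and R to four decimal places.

e_1 = c_1/‖c_1‖ = (3, -2, -1, 1)/3.8730 = (0.7746, -0.5164, -0.2582, 0.2582).
r_{12} = e_1·c_2 = -2.8402.
u_2 = c_2 + 2.8402·e_1 = (-0.8000, -0.4667, 3.2667, 4.7333).
‖u_2‖ = 5.8252, so e_2 = (-0.1373, -0.0801, 0.5608, 0.8126).

Q = [[0.7746, -0.1373], [-0.5164, -0.0801], [-0.2582, 0.5608], [0.2582, 0.8126]], R = [[3.8730, -2.8402], [0.0000, 5.8252]]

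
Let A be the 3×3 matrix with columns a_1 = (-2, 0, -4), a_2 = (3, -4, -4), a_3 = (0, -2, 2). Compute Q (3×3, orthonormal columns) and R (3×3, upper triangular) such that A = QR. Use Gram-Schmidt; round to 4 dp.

q_1 = a_1/‖a_1‖ = (-2, 0, -4)/4.4721 = (-0.4472, 0.0000, -0.8944).
r_{12} = q_1·a_2 = 2.2361.
u_2 = a_2 − 2.2361·q_1 = (4.0000, -4.0000, -2.0000).
‖u_2‖ = 6.0000, so q_2 = (0.6667, -0.6667, -0.3333).
r_{13} = q_1·a_3 = -1.7889; r_{23} = q_2·a_3 = 0.6667.
u_3 = a_3 + 1.7889·q_1 − 0.6667·q_2 = (-1.2444, -1.5556, 0.6222).
‖u_3‖ = 2.0870, so q_3 = (-0.5963, -0.7454, 0.2981).

Q = [[-0.4472, 0.6667, -0.5963], [0.0000, -0.6667, -0.7454], [-0.8944, -0.3333, 0.2981]], R = [[4.4721, 2.2361, -1.7889], [0.0000, 6.0000, 0.6667], [0.0000, 0.0000, 2.0870]]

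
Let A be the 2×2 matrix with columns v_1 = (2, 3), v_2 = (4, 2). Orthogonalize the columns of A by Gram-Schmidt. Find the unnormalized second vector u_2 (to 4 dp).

v_1 = (2, 3); ‖v_1‖ = 3.6056, so q_1 = (0.5547, 0.8321).
q_1·v_2 = 0.5547·4 + 0.8321·2 = 3.8829.
u_2 = v_2 − 3.8829·q_1 = (1.8462, -1.2308).

u_2 = (1.8462, -1.2308)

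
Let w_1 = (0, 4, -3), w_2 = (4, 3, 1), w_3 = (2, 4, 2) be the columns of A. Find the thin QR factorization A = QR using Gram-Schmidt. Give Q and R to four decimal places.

Q = [[0.0000, 0.8384, -0.5450], [0.8000, 0.3270, 0.5031], [-0.6000, 0.4360, 0.6708]], R = [[5.0000, 1.8000, 2.0000], [0.0000, 4.7707, 3.8568], [0.0000, 0.0000, 2.2638]]

w_1 = (0, 4, -3); ‖w_1‖ = 5.0000, so e_1 = (0.0000, 0.8000, -0.6000).
e_1·w_2 = 0.0000·4 + 0.8000·3 + (-0.6000)·1 = 1.8000.
u_2 = w_2 − 1.8000·e_1 = (4.0000, 1.5600, 2.0800).
‖u_2‖ = 4.7707, so e_2 = (0.8384, 0.3270, 0.4360).
e_1·w_3 = 0.0000·2 + 0.8000·4 + (-0.6000)·2 = 2.0000; e_2·w_3 = 0.8384·2 + 0.3270·4 + 0.4360·2 = 3.8568.
u_3 = w_3 − 2.0000·e_1 − 3.8568·e_2 = (-1.2337, 1.1388, 1.5185).
‖u_3‖ = 2.2638, so e_3 = (-0.5450, 0.5031, 0.6708).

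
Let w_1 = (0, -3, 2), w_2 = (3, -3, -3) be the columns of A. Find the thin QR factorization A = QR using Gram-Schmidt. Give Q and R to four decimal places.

w_1 = (0, -3, 2); ‖w_1‖ = 3.6056, so e_1 = (0.0000, -0.8321, 0.5547).
e_1·w_2 = 0.0000·3 + (-0.8321)·(-3) + 0.5547·(-3) = 0.8321.
u_2 = w_2 − 0.8321·e_1 = (3.0000, -2.3077, -3.4615).
‖u_2‖ = 5.1291, so e_2 = (0.5849, -0.4499, -0.6749).

Q = [[0.0000, 0.5849], [-0.8321, -0.4499], [0.5547, -0.6749]], R = [[3.6056, 0.8321], [0.0000, 5.1291]]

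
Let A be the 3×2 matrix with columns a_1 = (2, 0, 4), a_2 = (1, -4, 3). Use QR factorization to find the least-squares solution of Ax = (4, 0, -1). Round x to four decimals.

e_1 = a_1/‖a_1‖ = (2, 0, 4)/4.4721 = (0.4472, 0.0000, 0.8944).
r_{12} = e_1·a_2 = 3.1305.
u_2 = a_2 − 3.1305·e_1 = (-0.4000, -4.0000, 0.2000).
‖u_2‖ = 4.0249, so e_2 = (-0.0994, -0.9938, 0.0497).
Qᵀb = (0.8944, -0.4472).
Back-substitute: x_2 = -0.4472/4.0249 = -0.1111.
x_1 = (0.8944 − 3.1305·(-0.1111))/4.4721 = 0.2778.

x = (0.2778, -0.1111)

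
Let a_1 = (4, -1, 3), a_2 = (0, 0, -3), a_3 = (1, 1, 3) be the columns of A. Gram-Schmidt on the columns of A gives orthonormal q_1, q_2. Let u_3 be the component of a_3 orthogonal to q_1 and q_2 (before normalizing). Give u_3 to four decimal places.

u_3 = (0.2941, 1.1765, 0.0000)

a_1 = (4, -1, 3); ‖a_1‖ = 5.0990, so q_1 = (0.7845, -0.1961, 0.5883).
q_1·a_2 = 0.7845·0 + (-0.1961)·0 + 0.5883·(-3) = -1.7650.
u_2 = a_2 + 1.7650·q_1 = (1.3846, -0.3462, -1.9615).
‖u_2‖ = 2.4258, so q_2 = (0.5708, -0.1427, -0.8086).
q_1·a_3 = 0.7845·1 + (-0.1961)·1 + 0.5883·3 = 2.3534; q_2·a_3 = 0.5708·1 + (-0.1427)·1 + (-0.8086)·3 = -1.9977.
u_3 = a_3 − 2.3534·q_1 + 1.9977·q_2 = (0.2941, 1.1765, 0.0000).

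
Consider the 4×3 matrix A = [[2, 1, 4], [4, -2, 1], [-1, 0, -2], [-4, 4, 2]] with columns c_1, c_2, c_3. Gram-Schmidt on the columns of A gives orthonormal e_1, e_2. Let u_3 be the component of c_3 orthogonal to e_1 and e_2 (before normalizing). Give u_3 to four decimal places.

u_3 = (-0.0751, -0.2969, -0.8191, -0.1297)

c_1 = (2, 4, -1, -4); ‖c_1‖ = 6.0828, so e_1 = (0.3288, 0.6576, -0.1644, -0.6576).
e_1·c_2 = 0.3288·1 + 0.6576·(-2) + (-0.1644)·0 + (-0.6576)·4 = -3.6168.
u_2 = c_2 + 3.6168·e_1 = (2.1892, 0.3784, -0.5946, 1.6216).
‖u_2‖ = 2.8141, so e_2 = (0.7779, 0.1345, -0.2113, 0.5763).
e_1·c_3 = 0.3288·4 + 0.6576·1 + (-0.1644)·(-2) + (-0.6576)·2 = 0.9864; e_2·c_3 = 0.7779·4 + 0.1345·1 + (-0.2113)·(-2) + 0.5763·2 = 4.8214.
u_3 = c_3 − 0.9864·e_1 − 4.8214·e_2 = (-0.0751, -0.2969, -0.8191, -0.1297).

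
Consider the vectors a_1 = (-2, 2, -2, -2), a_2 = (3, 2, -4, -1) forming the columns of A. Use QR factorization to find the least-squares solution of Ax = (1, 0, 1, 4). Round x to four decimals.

a_1 = (-2, 2, -2, -2); ‖a_1‖ = 4.0000, so q_1 = (-0.5000, 0.5000, -0.5000, -0.5000).
q_1·a_2 = (-0.5000)·3 + 0.5000·2 + (-0.5000)·(-4) + (-0.5000)·(-1) = 2.0000.
u_2 = a_2 − 2.0000·q_1 = (4.0000, 1.0000, -3.0000, 0.0000).
‖u_2‖ = 5.0990, so q_2 = (0.7845, 0.1961, -0.5883, 0.0000).
Qᵀb = (-3.0000, 0.1961).
Back-substitute: x_2 = 0.1961/5.0990 = 0.0385.
x_1 = (-3.0000 − 2.0000·0.0385)/4.0000 = -0.7692.

x = (-0.7692, 0.0385)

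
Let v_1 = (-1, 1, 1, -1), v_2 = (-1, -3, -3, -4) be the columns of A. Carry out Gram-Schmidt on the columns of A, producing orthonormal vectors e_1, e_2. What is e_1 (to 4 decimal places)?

e_1 = (-0.5000, 0.5000, 0.5000, -0.5000)

v_1 = (-1, 1, 1, -1); ‖v_1‖ = 2.0000, so e_1 = (-0.5000, 0.5000, 0.5000, -0.5000).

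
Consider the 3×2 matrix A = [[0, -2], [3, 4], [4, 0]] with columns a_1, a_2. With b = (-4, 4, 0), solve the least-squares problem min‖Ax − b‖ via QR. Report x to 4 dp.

x = (-0.1348, 1.2809)

a_1 = (0, 3, 4); ‖a_1‖ = 5.0000, so q_1 = (0.0000, 0.6000, 0.8000).
q_1·a_2 = 0.0000·(-2) + 0.6000·4 + 0.8000·0 = 2.4000.
u_2 = a_2 − 2.4000·q_1 = (-2.0000, 2.5600, -1.9200).
‖u_2‖ = 3.7736, so q_2 = (-0.5300, 0.6784, -0.5088).
Qᵀb = (2.4000, 4.8336).
Back-substitute: x_2 = 4.8336/3.7736 = 1.2809.
x_1 = (2.4000 − 2.4000·1.2809)/5.0000 = -0.1348.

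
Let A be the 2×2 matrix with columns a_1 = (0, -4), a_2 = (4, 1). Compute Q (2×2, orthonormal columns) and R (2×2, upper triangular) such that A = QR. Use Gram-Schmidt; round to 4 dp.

Q = [[0.0000, 1.0000], [-1.0000, 0.0000]], R = [[4.0000, -1.0000], [0.0000, 4.0000]]

a_1 = (0, -4); ‖a_1‖ = 4.0000, so q_1 = (0.0000, -1.0000).
q_1·a_2 = 0.0000·4 + (-1.0000)·1 = -1.0000.
u_2 = a_2 + 1.0000·q_1 = (4.0000, 0.0000).
‖u_2‖ = 4.0000, so q_2 = (1.0000, 0.0000).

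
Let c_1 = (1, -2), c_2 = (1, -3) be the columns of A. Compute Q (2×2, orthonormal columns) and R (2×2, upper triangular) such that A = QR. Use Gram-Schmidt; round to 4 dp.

c_1 = (1, -2); ‖c_1‖ = 2.2361, so q_1 = (0.4472, -0.8944).
q_1·c_2 = 0.4472·1 + (-0.8944)·(-3) = 3.1305.
u_2 = c_2 − 3.1305·q_1 = (-0.4000, -0.2000).
‖u_2‖ = 0.4472, so q_2 = (-0.8944, -0.4472).

Q = [[0.4472, -0.8944], [-0.8944, -0.4472]], R = [[2.2361, 3.1305], [0.0000, 0.4472]]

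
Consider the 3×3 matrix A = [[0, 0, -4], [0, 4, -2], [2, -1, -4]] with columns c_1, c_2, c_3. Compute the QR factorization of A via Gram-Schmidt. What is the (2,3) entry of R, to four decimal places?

r_{23} = -2.0000

c_1 = (0, 0, 2); ‖c_1‖ = 2.0000, so e_1 = (0.0000, 0.0000, 1.0000).
e_1·c_2 = 0.0000·0 + 0.0000·4 + 1.0000·(-1) = -1.0000.
u_2 = c_2 + 1.0000·e_1 = (0.0000, 4.0000, 0.0000).
‖u_2‖ = 4.0000, so e_2 = (0.0000, 1.0000, 0.0000).
r_{23} = e_2·c_3 = -2.0000.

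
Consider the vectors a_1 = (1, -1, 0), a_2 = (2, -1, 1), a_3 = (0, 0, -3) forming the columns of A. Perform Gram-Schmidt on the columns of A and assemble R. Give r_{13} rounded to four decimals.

a_1 = (1, -1, 0); ‖a_1‖ = 1.4142, so q_1 = (0.7071, -0.7071, 0.0000).
r_{13} = q_1·a_3 = 0.0000.

r_{13} = 0.0000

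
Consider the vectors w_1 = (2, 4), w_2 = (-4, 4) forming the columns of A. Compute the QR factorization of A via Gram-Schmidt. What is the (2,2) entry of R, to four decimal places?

r_{22} = 5.3666

w_1 = (2, 4); ‖w_1‖ = 4.4721, so e_1 = (0.4472, 0.8944).
e_1·w_2 = 0.4472·(-4) + 0.8944·4 = 1.7889.
u_2 = w_2 − 1.7889·e_1 = (-4.8000, 2.4000).
r_{22} = ‖u_2‖ = 5.3666.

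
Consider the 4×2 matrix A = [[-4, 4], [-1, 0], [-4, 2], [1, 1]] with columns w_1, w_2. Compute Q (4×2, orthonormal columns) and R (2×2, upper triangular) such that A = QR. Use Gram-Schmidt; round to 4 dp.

Q = [[-0.6860, 0.5548], [-0.1715, -0.2900], [-0.6860, -0.3026], [0.1715, 0.7187]], R = [[5.8310, -3.9445], [0.0000, 2.3326]]

w_1 = (-4, -1, -4, 1); ‖w_1‖ = 5.8310, so e_1 = (-0.6860, -0.1715, -0.6860, 0.1715).
e_1·w_2 = (-0.6860)·4 + (-0.1715)·0 + (-0.6860)·2 + 0.1715·1 = -3.9445.
u_2 = w_2 + 3.9445·e_1 = (1.2941, -0.6765, -0.7059, 1.6765).
‖u_2‖ = 2.3326, so e_2 = (0.5548, -0.2900, -0.3026, 0.7187).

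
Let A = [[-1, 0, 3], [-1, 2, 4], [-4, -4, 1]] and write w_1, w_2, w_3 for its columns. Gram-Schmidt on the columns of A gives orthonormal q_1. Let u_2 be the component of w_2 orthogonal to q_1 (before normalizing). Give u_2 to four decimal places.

w_1 = (-1, -1, -4); ‖w_1‖ = 4.2426, so q_1 = (-0.2357, -0.2357, -0.9428).
q_1·w_2 = (-0.2357)·0 + (-0.2357)·2 + (-0.9428)·(-4) = 3.2998.
u_2 = w_2 − 3.2998·q_1 = (0.7778, 2.7778, -0.8889).

u_2 = (0.7778, 2.7778, -0.8889)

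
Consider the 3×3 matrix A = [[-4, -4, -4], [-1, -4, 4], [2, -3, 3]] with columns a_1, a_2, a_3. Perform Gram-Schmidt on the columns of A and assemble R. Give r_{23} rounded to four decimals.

r_{23} = -3.7318

a_1 = (-4, -1, 2); ‖a_1‖ = 4.5826, so q_1 = (-0.8729, -0.2182, 0.4364).
q_1·a_2 = (-0.8729)·(-4) + (-0.2182)·(-4) + 0.4364·(-3) = 3.0551.
u_2 = a_2 − 3.0551·q_1 = (-1.3333, -3.3333, -4.3333).
‖u_2‖ = 5.6273, so q_2 = (-0.2369, -0.5923, -0.7701).
r_{23} = q_2·a_3 = -3.7318.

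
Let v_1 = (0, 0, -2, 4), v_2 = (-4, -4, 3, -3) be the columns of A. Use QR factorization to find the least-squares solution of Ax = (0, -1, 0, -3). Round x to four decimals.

v_1 = (0, 0, -2, 4); ‖v_1‖ = 4.4721, so e_1 = (0.0000, 0.0000, -0.4472, 0.8944).
e_1·v_2 = 0.0000·(-4) + 0.0000·(-4) + (-0.4472)·3 + 0.8944·(-3) = -4.0249.
u_2 = v_2 + 4.0249·e_1 = (-4.0000, -4.0000, 1.2000, 0.6000).
‖u_2‖ = 5.8138, so e_2 = (-0.6880, -0.6880, 0.2064, 0.1032).
Qᵀb = (-2.6833, 0.3784).
Back-substitute: x_2 = 0.3784/5.8138 = 0.0651.
x_1 = (-2.6833 + 4.0249·0.0651)/4.4721 = -0.5414.

x = (-0.5414, 0.0651)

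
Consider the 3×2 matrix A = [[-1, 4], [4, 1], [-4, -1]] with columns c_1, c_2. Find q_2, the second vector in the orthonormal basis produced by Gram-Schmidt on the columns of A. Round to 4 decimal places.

c_1 = (-1, 4, -4); ‖c_1‖ = 5.7446, so q_1 = (-0.1741, 0.6963, -0.6963).
q_1·c_2 = (-0.1741)·4 + 0.6963·1 + (-0.6963)·(-1) = 0.6963.
u_2 = c_2 − 0.6963·q_1 = (4.1212, 0.5152, -0.5152).
‖u_2‖ = 4.1851, so q_2 = (0.9847, 0.1231, -0.1231).

q_2 = (0.9847, 0.1231, -0.1231)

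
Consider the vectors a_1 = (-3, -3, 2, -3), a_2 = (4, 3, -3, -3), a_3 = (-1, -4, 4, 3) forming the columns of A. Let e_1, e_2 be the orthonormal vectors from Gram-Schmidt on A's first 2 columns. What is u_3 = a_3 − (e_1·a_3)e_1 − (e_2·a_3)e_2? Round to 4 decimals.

u_3 = (2.3578, -1.5292, 1.4658, 0.1487)

a_1 = (-3, -3, 2, -3); ‖a_1‖ = 5.5678, so e_1 = (-0.5388, -0.5388, 0.3592, -0.5388).
e_1·a_2 = (-0.5388)·4 + (-0.5388)·3 + 0.3592·(-3) + (-0.5388)·(-3) = -3.2329.
u_2 = a_2 + 3.2329·e_1 = (2.2581, 1.2581, -1.8387, -4.7419).
‖u_2‖ = 5.7051, so e_2 = (0.3958, 0.2205, -0.3223, -0.8312).
e_1·a_3 = (-0.5388)·(-1) + (-0.5388)·(-4) + 0.3592·4 + (-0.5388)·3 = 2.5145; e_2·a_3 = 0.3958·(-1) + 0.2205·(-4) + (-0.3223)·4 + (-0.8312)·3 = -5.0605.
u_3 = a_3 − 2.5145·e_1 + 5.0605·e_2 = (2.3578, -1.5292, 1.4658, 0.1487).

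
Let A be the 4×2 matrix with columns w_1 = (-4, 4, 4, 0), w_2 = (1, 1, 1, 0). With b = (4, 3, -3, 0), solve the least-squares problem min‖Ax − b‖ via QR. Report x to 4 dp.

q_1 = w_1/‖w_1‖ = (-4, 4, 4, 0)/6.9282 = (-0.5774, 0.5774, 0.5774, 0.0000).
r_{12} = q_1·w_2 = 0.5774.
u_2 = w_2 − 0.5774·q_1 = (1.3333, 0.6667, 0.6667, 0.0000).
‖u_2‖ = 1.6330, so q_2 = (0.8165, 0.4082, 0.4082, 0.0000).
Qᵀb = (-2.3094, 3.2660).
Back-substitute: x_2 = 3.2660/1.6330 = 2.0000.
x_1 = (-2.3094 − 0.5774·2.0000)/6.9282 = -0.5000.

x = (-0.5000, 2.0000)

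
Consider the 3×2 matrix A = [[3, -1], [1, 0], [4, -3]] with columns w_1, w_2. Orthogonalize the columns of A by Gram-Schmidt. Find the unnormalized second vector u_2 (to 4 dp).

w_1 = (3, 1, 4); ‖w_1‖ = 5.0990, so q_1 = (0.5883, 0.1961, 0.7845).
q_1·w_2 = 0.5883·(-1) + 0.1961·0 + 0.7845·(-3) = -2.9417.
u_2 = w_2 + 2.9417·q_1 = (0.7308, 0.5769, -0.6923).

u_2 = (0.7308, 0.5769, -0.6923)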